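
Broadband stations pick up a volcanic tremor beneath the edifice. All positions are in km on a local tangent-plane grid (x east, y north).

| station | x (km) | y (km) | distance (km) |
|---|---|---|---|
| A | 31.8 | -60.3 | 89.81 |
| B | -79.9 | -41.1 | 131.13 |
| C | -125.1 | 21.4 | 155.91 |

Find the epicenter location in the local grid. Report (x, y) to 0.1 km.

(30.6, 29.5)

Circle about each station: (x − 31.8)² + (y + 60.3)² = 89.81²; (x + 79.9)² + (y + 41.1)² = 131.13²; (x + 125.1)² + (y − 21.4)² = 155.91².
Subtracting the A equation from the B and C equations removes the quadratic terms:
-223.4 x + 38.4 y = -5703.35
-313.8 x + 163.4 y = -4781.45
Solving the 2×2 system: x ≈ 30.6, y ≈ 29.5 km.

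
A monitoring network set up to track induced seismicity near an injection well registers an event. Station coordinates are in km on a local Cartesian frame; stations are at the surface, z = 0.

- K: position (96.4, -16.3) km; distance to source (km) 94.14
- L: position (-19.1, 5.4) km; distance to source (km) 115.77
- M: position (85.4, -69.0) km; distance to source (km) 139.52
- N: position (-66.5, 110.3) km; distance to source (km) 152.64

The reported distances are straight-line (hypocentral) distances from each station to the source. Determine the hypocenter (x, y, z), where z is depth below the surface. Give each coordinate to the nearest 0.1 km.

Each station gives a sphere (x−x_i)² + (y−y_i)² + z² = d_i² (stations at z=0).
Subtracting the K sphere from L and M: z² cancels, leaving linear equations in x and y:
-231.0 x + 43.4 y = -13705.03
-22.0 x − 105.4 y = -8107.98
Solving: x ≈ 70.998, y ≈ 62.107 km (keep extra digits for the depth step; rounded: 71.0, 62.1).
Then from the K sphere: z² = 94.14² − (x − 96.4)² − (y + 16.3)² with x = 70.998, y = 62.107, so z ≈ 45.491 ≈ 45.5 km.
Check against N (with the unrounded solution): distance 152.64 ≈ 152.64 km. ✓

x ≈ 71.0 km, y ≈ 62.1 km, depth ≈ 45.5 km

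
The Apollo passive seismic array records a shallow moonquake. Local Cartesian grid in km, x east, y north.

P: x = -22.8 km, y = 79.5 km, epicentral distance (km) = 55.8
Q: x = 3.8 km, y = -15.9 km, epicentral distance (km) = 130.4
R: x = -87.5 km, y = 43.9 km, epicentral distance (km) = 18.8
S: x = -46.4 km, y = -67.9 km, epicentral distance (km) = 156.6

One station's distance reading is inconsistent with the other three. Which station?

R

Solve using three stations at a time. Using P, Q, S (subtract circle equations pairwise → linear system) gives (x, y) ≈ (-78.3, 85.4).
Distances from that point to each station vs reported:
  P: calculated 55.8 vs reported 55.8 → residual 0.0 km
  Q: calculated 130.4 vs reported 130.4 → residual 0.0 km
  R: calculated 42.5 vs reported 18.8 → residual 23.7 km
  S: calculated 156.6 vs reported 156.6 → residual 0.0 km
P, Q, S are mutually consistent (residuals ≈ 0); R is off by 23.7 km.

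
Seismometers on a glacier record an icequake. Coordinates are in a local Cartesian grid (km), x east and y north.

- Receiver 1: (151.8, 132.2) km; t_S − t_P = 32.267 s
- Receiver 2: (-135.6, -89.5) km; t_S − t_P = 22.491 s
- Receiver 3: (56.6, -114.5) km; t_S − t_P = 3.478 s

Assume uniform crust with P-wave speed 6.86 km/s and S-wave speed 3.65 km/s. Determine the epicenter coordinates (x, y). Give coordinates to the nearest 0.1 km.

Distance from S−P lag: d = Δt · v_P v_S / (v_P − v_S) = Δt · (6.86·3.65)/(6.86−3.65) ≈ 7.8003·Δt.
So d_Receiver 1 = 251.69, d_Receiver 2 = 175.44, d_Receiver 3 = 27.13 km.
Circle about each station: (x − 151.8)² + (y − 132.2)² = 251.69²; (x + 135.6)² + (y + 89.5)² = 175.44²; (x − 56.6)² + (y + 114.5)² = 27.13².
Subtracting pairs of circle equations eliminates x²+y² and gives linear equations (the radical axes):
-574.8 x − 443.4 y = 18446.19
-190.4 x − 493.4 y = 38405.55
Solving the 2×2 system: x ≈ 39.8, y ≈ -93.2 km.
Check against Receiver 1 (with the unrounded x, y): √((x − 151.8)²+(y − 132.2)²) = 251.69 ≈ 251.69 km. ✓

(39.8, -93.2)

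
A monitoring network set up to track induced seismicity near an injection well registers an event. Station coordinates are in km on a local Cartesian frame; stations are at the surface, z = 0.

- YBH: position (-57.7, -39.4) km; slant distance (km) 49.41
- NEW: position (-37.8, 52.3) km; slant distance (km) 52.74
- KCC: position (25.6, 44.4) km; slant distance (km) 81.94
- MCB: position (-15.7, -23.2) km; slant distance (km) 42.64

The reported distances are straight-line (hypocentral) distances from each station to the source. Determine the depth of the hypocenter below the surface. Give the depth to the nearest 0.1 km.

depth ≈ 19.4 km

Each station gives a sphere (x−x_i)² + (y−y_i)² + z² = d_i² (stations at z=0).
Subtracting the YBH sphere from NEW and KCC: z² cancels, leaving linear equations in x and y:
39.8 x + 183.4 y = -1057.68
166.6 x + 167.6 y = -6527.75
Solving: x ≈ -42.703, y ≈ 3.500 km (keep extra digits for the depth step; rounded: -42.7, 3.5).
Then from the YBH sphere: z² = 49.41² − (x + 57.7)² − (y + 39.4)² with x = -42.703, y = 3.500, so z ≈ 19.391 ≈ 19.4 km.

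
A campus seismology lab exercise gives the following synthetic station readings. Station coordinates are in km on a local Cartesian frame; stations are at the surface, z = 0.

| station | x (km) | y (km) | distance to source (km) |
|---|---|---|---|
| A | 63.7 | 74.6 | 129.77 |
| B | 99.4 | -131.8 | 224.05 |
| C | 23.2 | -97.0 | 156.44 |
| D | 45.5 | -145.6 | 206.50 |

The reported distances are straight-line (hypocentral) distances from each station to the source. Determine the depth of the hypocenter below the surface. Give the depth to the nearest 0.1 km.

Each station gives a sphere (x−x_i)² + (y−y_i)² + z² = d_i² (stations at z=0).
Subtracting the A sphere from B and C: z² cancels, leaving linear equations in x and y:
71.4 x − 412.8 y = -15729.40
-81.0 x − 343.2 y = -7308.83
Solving: x ≈ -41.098, y ≈ 30.996 km (keep extra digits for the depth step; rounded: -41.1, 31.0).
Then from the A sphere: z² = 129.77² − (x − 63.7)² − (y − 74.6)² with x = -41.098, y = 30.996, so z ≈ 62.899 ≈ 62.9 km.

depth ≈ 62.9 km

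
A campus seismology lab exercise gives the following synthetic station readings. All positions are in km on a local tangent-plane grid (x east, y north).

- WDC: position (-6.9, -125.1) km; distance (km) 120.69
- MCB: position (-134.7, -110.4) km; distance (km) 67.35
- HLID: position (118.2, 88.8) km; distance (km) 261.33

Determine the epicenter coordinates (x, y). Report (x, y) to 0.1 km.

Circle about each station: (x + 6.9)² + (y + 125.1)² = 120.69²; (x + 134.7)² + (y + 110.4)² = 67.35²; (x − 118.2)² + (y − 88.8)² = 261.33².
Subtracting the WDC equation from the MCB and HLID equations removes the quadratic terms:
-255.6 x + 29.4 y = 24664.68
250.2 x + 427.8 y = -47568.23
Solving the 2×2 system: x ≈ -102.4, y ≈ -51.3 km.

-102.4 km east, -51.3 km north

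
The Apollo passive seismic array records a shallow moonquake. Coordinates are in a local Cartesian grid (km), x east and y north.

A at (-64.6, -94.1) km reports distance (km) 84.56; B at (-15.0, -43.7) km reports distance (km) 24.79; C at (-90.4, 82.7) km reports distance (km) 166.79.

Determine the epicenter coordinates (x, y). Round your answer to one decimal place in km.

x ≈ 8.5 km, y ≈ -51.6 km

Circle about each station: (x + 64.6)² + (y + 94.1)² = 84.56²; (x + 15.0)² + (y + 43.7)² = 24.79²; (x + 90.4)² + (y − 82.7)² = 166.79².
Subtracting the A equation from the B and C equations removes the quadratic terms:
99.2 x + 100.8 y = -4357.43
-51.6 x + 353.6 y = -18685.03
Solving the 2×2 system: x ≈ 8.5, y ≈ -51.6 km.
Check against A (with the unrounded x, y): √((x + 64.6)²+(y + 94.1)²) = 84.56 ≈ 84.56 km. ✓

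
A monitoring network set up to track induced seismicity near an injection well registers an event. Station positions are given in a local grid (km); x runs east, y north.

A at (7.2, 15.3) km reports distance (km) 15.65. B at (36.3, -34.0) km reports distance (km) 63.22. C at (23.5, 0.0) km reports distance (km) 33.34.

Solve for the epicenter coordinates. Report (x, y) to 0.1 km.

(-7.9, 11.2)

Circle about each station: (x − 7.2)² + (y − 15.3)² = 15.65²; (x − 36.3)² + (y + 34.0)² = 63.22²; (x − 23.5)² + y² = 33.34².
Subtracting the A equation from the B and C equations removes the quadratic terms:
58.2 x − 98.6 y = -1564.09
32.6 x − 30.6 y = -600.31
Solving the 2×2 system: x ≈ -7.9, y ≈ 11.2 km.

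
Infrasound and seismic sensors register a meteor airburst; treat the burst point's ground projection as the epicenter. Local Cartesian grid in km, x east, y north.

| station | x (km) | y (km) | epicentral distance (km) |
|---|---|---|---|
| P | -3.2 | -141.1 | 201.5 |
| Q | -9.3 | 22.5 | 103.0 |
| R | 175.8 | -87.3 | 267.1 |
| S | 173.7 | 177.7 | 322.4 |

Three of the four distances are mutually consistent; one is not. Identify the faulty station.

Solve using three stations at a time. Using P, Q, S (subtract circle equations pairwise → linear system) gives (x, y) ≈ (-112.0, 28.4).
Distances from that point to each station vs reported:
  P: calculated 201.4 vs reported 201.5 → residual 0.1 km
  Q: calculated 102.9 vs reported 103.0 → residual 0.1 km
  R: calculated 310.2 vs reported 267.1 → residual 43.1 km
  S: calculated 322.4 vs reported 322.4 → residual 0.0 km
P, Q, S are mutually consistent (residuals ≈ 0); R is off by 43.1 km.

R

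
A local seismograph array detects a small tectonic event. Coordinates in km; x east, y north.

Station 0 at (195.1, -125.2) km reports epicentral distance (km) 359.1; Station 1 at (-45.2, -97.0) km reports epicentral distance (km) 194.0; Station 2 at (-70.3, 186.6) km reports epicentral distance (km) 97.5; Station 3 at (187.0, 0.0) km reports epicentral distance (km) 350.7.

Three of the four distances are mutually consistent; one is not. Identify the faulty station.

Station 3

Solve using three stations at a time. Using Station 0, Station 1, Station 2 (subtract circle equations pairwise → linear system) gives (x, y) ≈ (-91.3, 91.4).
Distances from that point to each station vs reported:
  Station 0: calculated 359.1 vs reported 359.1 → residual 0.0 km
  Station 1: calculated 194.0 vs reported 194.0 → residual 0.0 km
  Station 2: calculated 97.5 vs reported 97.5 → residual 0.0 km
  Station 3: calculated 292.9 vs reported 350.7 → residual 57.8 km
Station 0, Station 1, Station 2 are mutually consistent (residuals ≈ 0); Station 3 is off by 57.8 km.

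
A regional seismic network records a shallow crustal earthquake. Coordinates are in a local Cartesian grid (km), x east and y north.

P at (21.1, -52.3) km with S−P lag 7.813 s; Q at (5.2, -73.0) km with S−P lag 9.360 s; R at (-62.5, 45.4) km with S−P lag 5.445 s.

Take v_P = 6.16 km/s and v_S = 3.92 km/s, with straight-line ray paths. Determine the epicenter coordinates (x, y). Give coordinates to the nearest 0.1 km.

Distance from S−P lag: d = Δt · v_P v_S / (v_P − v_S) = Δt · (6.16·3.92)/(6.16−3.92) ≈ 10.7800·Δt.
So d_P = 84.22, d_Q = 100.90, d_R = 58.70 km.
Circle about each station: (x − 21.1)² + (y + 52.3)² = 84.22²; (x − 5.2)² + (y + 73.0)² = 100.90²; (x + 62.5)² + (y − 45.4)² = 58.70².
Subtracting pairs of circle equations eliminates x²+y² and gives linear equations (the radical axes):
-31.8 x − 41.4 y = -912.26
-167.2 x + 195.4 y = 6434.23
Solving the 2×2 system: x ≈ -6.7, y ≈ 27.2 km.

-6.7 km east, 27.2 km north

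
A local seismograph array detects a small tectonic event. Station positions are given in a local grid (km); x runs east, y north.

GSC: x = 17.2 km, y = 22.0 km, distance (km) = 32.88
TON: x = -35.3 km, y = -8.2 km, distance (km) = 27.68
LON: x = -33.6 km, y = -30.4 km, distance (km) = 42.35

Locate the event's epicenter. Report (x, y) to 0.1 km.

Circle about each station: (x − 17.2)² + (y − 22.0)² = 32.88²; (x + 35.3)² + (y + 8.2)² = 27.68²; (x + 33.6)² + (y + 30.4)² = 42.35².
Subtracting pairs of circle equations eliminates x²+y² and gives linear equations (the radical axes):
-105.0 x − 60.4 y = 848.40
-101.6 x − 104.8 y = 560.85
Solving the 2×2 system: x ≈ -11.3, y ≈ 5.6 km.

(-11.3, 5.6)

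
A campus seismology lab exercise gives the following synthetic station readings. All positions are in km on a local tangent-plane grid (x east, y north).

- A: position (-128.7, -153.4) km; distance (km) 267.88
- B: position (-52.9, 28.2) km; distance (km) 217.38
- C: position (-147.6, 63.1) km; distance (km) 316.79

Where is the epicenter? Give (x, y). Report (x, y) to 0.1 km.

Circle about each station: (x + 128.7)² + (y + 153.4)² = 267.88²; (x + 52.9)² + (y − 28.2)² = 217.38²; (x + 147.6)² + (y − 63.1)² = 316.79².
Subtracting pairs of circle equations eliminates x²+y² and gives linear equations (the radical axes):
151.6 x + 363.2 y = -11995.97
-37.8 x + 433.0 y = -42924.09
Solving the 2×2 system: x ≈ 131.0, y ≈ -87.7 km.
Check against A (with the unrounded x, y): √((x + 128.7)²+(y + 153.4)²) = 267.86 ≈ 267.88 km. ✓

131.0 km east, -87.7 km north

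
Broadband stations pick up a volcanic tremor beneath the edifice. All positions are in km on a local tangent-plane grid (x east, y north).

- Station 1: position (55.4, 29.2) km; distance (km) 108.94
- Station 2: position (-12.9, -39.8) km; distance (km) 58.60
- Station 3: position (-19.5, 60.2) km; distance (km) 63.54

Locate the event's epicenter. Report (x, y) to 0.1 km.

-50.8 km east, 4.9 km north

Circle about each station: (x − 55.4)² + (y − 29.2)² = 108.94²; (x + 12.9)² + (y + 39.8)² = 58.60²; (x + 19.5)² + (y − 60.2)² = 63.54².
Subtracting the Station 1 equation from the Station 2 and Station 3 equations removes the quadratic terms:
-136.6 x − 138.0 y = 6262.61
-149.8 x + 62.0 y = 7913.08
Solving the 2×2 system: x ≈ -50.8, y ≈ 4.9 km.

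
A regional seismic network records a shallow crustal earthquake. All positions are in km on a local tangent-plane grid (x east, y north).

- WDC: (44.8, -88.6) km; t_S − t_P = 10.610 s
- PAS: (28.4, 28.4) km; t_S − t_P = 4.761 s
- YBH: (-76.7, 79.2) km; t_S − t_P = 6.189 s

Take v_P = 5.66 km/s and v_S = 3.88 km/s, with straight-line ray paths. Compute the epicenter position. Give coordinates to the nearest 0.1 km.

Distance from S−P lag: d = Δt · v_P v_S / (v_P − v_S) = Δt · (5.66·3.88)/(5.66−3.88) ≈ 12.3375·Δt.
So d_WDC = 130.90, d_PAS = 58.74, d_YBH = 76.36 km.
Circle about each station: (x − 44.8)² + (y + 88.6)² = 130.90²; (x − 28.4)² + (y − 28.4)² = 58.74²; (x + 76.7)² + (y − 79.2)² = 76.36².
Subtracting the WDC equation from the PAS and YBH equations removes the quadratic terms:
-32.8 x + 234.0 y = 5440.54
-243.0 x + 335.6 y = 13602.49
Solving the 2×2 system: x ≈ -29.6, y ≈ 19.1 km.

x ≈ -29.6 km, y ≈ 19.1 km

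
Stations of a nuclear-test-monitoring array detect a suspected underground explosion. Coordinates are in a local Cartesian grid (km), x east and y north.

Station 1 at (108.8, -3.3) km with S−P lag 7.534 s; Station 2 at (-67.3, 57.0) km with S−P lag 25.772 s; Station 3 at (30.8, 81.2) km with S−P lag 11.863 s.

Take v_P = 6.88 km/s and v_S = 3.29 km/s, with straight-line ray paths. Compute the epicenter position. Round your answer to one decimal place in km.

x ≈ 94.5 km, y ≈ 42.0 km

Distance from S−P lag: d = Δt · v_P v_S / (v_P − v_S) = Δt · (6.88·3.29)/(6.88−3.29) ≈ 6.3051·Δt.
So d_Station 1 = 47.50, d_Station 2 = 162.49, d_Station 3 = 74.80 km.
Circle about each station: (x − 108.8)² + (y + 3.3)² = 47.50²; (x + 67.3)² + (y − 57.0)² = 162.49²; (x − 30.8)² + (y − 81.2)² = 74.80².
Subtracting the Station 1 equation from the Station 2 and Station 3 equations removes the quadratic terms:
-352.2 x + 120.6 y = -28216.79
-156.0 x + 169.0 y = -7645.04
Solving the 2×2 system: x ≈ 94.5, y ≈ 42.0 km.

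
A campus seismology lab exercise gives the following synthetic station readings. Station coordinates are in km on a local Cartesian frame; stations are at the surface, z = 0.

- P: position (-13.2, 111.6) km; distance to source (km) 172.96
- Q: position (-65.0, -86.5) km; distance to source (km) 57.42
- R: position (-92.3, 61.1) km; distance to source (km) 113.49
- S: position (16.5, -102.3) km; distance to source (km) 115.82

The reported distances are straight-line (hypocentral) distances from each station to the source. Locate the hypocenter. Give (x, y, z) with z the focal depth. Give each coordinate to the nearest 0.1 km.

Each station gives a sphere (x−x_i)² + (y−y_i)² + z² = d_i² (stations at z=0).
Subtracting the P sphere from Q and R: z² cancels, leaving linear equations in x and y:
-103.6 x − 396.2 y = 25696.56
-158.2 x − 101.0 y = 16658.88
Solving: x ≈ -76.700, y ≈ -44.802 km (keep extra digits for the depth step; rounded: -76.7, -44.8).
Then from the P sphere: z² = 172.96² − (x + 13.2)² − (y − 111.6)² with x = -76.700, y = -44.802, so z ≈ 37.700 ≈ 37.7 km.
Check against S (with the unrounded solution): distance 115.82 ≈ 115.82 km. ✓

(-76.7, -44.8, 37.7)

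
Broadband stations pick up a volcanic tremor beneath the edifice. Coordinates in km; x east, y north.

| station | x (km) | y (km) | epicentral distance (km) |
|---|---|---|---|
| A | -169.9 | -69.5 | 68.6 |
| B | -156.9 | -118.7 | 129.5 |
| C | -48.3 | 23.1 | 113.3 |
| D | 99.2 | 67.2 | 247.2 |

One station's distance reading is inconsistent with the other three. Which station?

Solve using three stations at a time. Using A, C, D (subtract circle equations pairwise → linear system) gives (x, y) ≈ (-101.7, -76.8).
Distances from that point to each station vs reported:
  A: calculated 68.6 vs reported 68.6 → residual 0.0 km
  B: calculated 69.3 vs reported 129.5 → residual 60.2 km
  C: calculated 113.3 vs reported 113.3 → residual 0.0 km
  D: calculated 247.2 vs reported 247.2 → residual 0.0 km
A, C, D are mutually consistent (residuals ≈ 0); B is off by 60.2 km.

B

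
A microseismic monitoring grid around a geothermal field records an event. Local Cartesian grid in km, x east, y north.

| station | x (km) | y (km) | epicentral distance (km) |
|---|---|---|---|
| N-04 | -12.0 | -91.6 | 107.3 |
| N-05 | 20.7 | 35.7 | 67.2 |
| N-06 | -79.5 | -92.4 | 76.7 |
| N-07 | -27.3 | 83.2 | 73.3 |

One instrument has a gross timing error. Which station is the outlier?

N-06

Solve using three stations at a time. Using N-04, N-05, N-07 (subtract circle equations pairwise → linear system) gives (x, y) ≈ (-41.9, 11.4).
Distances from that point to each station vs reported:
  N-04: calculated 107.3 vs reported 107.3 → residual 0.0 km
  N-05: calculated 67.2 vs reported 67.2 → residual 0.0 km
  N-06: calculated 110.4 vs reported 76.7 → residual 33.7 km
  N-07: calculated 73.3 vs reported 73.3 → residual 0.0 km
N-04, N-05, N-07 are mutually consistent (residuals ≈ 0); N-06 is off by 33.7 km.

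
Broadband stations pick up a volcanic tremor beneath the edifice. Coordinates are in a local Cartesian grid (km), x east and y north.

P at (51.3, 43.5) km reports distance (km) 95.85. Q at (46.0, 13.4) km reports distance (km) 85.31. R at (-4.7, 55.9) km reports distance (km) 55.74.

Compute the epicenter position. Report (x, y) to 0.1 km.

-39.3 km east, 12.2 km north

Circle about each station: (x − 51.3)² + (y − 43.5)² = 95.85²; (x − 46.0)² + (y − 13.4)² = 85.31²; (x + 4.7)² + (y − 55.9)² = 55.74².
Subtracting pairs of circle equations eliminates x²+y² and gives linear equations (the radical axes):
-10.6 x − 60.2 y = -318.95
-112.0 x + 24.8 y = 4703.23
Solving the 2×2 system: x ≈ -39.3, y ≈ 12.2 km.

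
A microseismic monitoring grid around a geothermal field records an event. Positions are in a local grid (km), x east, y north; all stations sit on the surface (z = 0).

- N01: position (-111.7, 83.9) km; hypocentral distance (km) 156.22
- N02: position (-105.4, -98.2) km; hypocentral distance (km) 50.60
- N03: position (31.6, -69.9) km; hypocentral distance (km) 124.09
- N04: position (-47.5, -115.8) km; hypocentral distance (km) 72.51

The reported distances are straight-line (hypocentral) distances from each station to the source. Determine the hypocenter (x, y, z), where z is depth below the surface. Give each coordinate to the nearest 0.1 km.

Each station gives a sphere (x−x_i)² + (y−y_i)² + z² = d_i² (stations at z=0).
Subtracting the N01 sphere from N02 and N03: z² cancels, leaving linear equations in x and y:
12.6 x − 364.2 y = 23080.63
286.6 x − 307.6 y = -4625.17
Solving: x ≈ -87.400, y ≈ -66.397 km (keep extra digits for the depth step; rounded: -87.4, -66.4).
Then from the N01 sphere: z² = 156.22² − (x + 111.7)² − (y − 83.9)² with x = -87.400, y = -66.397, so z ≈ 35.000 ≈ 35.0 km.

(-87.4, -66.4, 35.0)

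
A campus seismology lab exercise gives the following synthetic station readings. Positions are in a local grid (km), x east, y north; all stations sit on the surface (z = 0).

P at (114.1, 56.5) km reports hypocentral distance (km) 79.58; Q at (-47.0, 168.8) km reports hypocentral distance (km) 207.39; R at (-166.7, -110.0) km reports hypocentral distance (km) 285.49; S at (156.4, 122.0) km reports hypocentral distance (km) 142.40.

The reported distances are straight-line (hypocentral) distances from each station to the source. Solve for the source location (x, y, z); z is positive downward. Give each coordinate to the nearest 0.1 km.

(81.2, 17.7, 61.2)

Each station gives a sphere (x−x_i)² + (y−y_i)² + z² = d_i² (stations at z=0).
Subtracting the P sphere from Q and R: z² cancels, leaving linear equations in x and y:
-322.2 x + 224.6 y = -22186.26
-561.6 x − 333.0 y = -51493.73
Solving: x ≈ 81.196, y ≈ 17.699 km (keep extra digits for the depth step; rounded: 81.2, 17.7).
Then from the P sphere: z² = 79.58² − (x − 114.1)² − (y − 56.5)² with x = 81.196, y = 17.699, so z ≈ 61.195 ≈ 61.2 km.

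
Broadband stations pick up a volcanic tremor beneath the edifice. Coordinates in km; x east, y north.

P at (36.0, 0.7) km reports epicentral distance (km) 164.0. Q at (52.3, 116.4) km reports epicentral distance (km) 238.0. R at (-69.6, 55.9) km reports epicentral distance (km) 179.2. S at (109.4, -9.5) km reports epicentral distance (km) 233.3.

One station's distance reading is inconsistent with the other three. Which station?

R

Solve using three stations at a time. Using P, Q, S (subtract circle equations pairwise → linear system) gives (x, y) ≈ (-120.7, -46.8).
Distances from that point to each station vs reported:
  P: calculated 163.8 vs reported 164.0 → residual 0.2 km
  Q: calculated 237.8 vs reported 238.0 → residual 0.2 km
  R: calculated 114.7 vs reported 179.2 → residual 64.5 km
  S: calculated 233.1 vs reported 233.3 → residual 0.2 km
P, Q, S are mutually consistent (residuals ≈ 0); R is off by 64.5 km.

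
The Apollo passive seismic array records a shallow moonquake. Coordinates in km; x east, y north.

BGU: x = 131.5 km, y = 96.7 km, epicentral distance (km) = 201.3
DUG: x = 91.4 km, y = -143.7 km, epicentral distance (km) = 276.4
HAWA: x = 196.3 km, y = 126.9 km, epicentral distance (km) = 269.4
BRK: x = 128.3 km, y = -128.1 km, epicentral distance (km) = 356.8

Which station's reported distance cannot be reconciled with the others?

BRK

Solve using three stations at a time. Using BGU, DUG, HAWA (subtract circle equations pairwise → linear system) gives (x, y) ≈ (-69.2, 81.2).
Distances from that point to each station vs reported:
  BGU: calculated 201.3 vs reported 201.3 → residual 0.0 km
  DUG: calculated 276.4 vs reported 276.4 → residual 0.0 km
  HAWA: calculated 269.4 vs reported 269.4 → residual 0.0 km
  BRK: calculated 287.8 vs reported 356.8 → residual 69.0 km
BGU, DUG, HAWA are mutually consistent (residuals ≈ 0); BRK is off by 69.0 km.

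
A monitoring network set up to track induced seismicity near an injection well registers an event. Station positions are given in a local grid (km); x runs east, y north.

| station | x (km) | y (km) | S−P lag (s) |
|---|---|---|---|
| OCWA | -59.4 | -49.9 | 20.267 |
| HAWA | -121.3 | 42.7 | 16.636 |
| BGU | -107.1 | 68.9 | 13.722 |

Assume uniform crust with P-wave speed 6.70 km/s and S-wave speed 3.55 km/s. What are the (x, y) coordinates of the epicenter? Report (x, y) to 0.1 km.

(-6.5, 93.7)

Distance from S−P lag: d = Δt · v_P v_S / (v_P − v_S) = Δt · (6.70·3.55)/(6.70−3.55) ≈ 7.5508·Δt.
So d_OCWA = 153.03, d_HAWA = 125.62, d_BGU = 103.61 km.
Circle about each station: (x + 59.4)² + (y + 49.9)² = 153.03²; (x + 121.3)² + (y − 42.7)² = 125.62²; (x + 107.1)² + (y − 68.9)² = 103.61².
Subtracting pairs of circle equations eliminates x²+y² and gives linear equations (the radical axes):
-123.8 x + 185.2 y = 18156.41
-95.4 x + 237.6 y = 22882.40
Solving the 2×2 system: x ≈ -6.5, y ≈ 93.7 km.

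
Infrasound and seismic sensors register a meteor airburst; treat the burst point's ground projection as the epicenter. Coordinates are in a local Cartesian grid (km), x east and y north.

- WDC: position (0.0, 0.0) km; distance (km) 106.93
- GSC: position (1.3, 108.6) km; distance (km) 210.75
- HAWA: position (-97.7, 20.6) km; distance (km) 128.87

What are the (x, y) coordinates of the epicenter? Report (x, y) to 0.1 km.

Circle about each station: x² + y² = 106.93²; (x − 1.3)² + (y − 108.6)² = 210.75²; (x + 97.7)² + (y − 20.6)² = 128.87².
Subtracting the WDC equation from the GSC and HAWA equations removes the quadratic terms:
2.6 x + 217.2 y = -21185.89
-195.4 x + 41.2 y = 4796.20
Solving the 2×2 system: x ≈ -45.0, y ≈ -97.0 km.

x ≈ -45.0 km, y ≈ -97.0 km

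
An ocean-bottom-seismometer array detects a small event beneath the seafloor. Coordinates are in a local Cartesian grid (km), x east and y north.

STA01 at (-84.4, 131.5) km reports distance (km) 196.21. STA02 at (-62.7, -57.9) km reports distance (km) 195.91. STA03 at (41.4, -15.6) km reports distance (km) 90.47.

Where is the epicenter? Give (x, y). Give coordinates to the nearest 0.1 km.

Circle about each station: (x + 84.4)² + (y − 131.5)² = 196.21²; (x + 62.7)² + (y + 57.9)² = 195.91²; (x − 41.4)² + (y + 15.6)² = 90.47².
Subtracting pairs of circle equations eliminates x²+y² and gives linear equations (the radical axes):
43.4 x − 378.8 y = -17014.27
251.6 x − 294.2 y = 7855.25
Solving the 2×2 system: x ≈ 96.7, y ≈ 56.0 km.
Check against STA01 (with the unrounded x, y): √((x + 84.4)²+(y − 131.5)²) = 196.21 ≈ 196.21 km. ✓

96.7 km east, 56.0 km north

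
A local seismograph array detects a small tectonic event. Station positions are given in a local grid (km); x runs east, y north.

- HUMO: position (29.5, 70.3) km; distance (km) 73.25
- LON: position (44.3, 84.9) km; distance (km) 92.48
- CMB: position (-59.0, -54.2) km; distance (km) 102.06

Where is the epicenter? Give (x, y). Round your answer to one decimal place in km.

x ≈ -39.6 km, y ≈ 46.0 km

Circle about each station: (x − 29.5)² + (y − 70.3)² = 73.25²; (x − 44.3)² + (y − 84.9)² = 92.48²; (x + 59.0)² + (y + 54.2)² = 102.06².
Subtracting the HUMO equation from the LON and CMB equations removes the quadratic terms:
29.6 x + 29.2 y = 171.17
-177.0 x − 249.0 y = -4444.38
Solving the 2×2 system: x ≈ -39.6, y ≈ 46.0 km.
Check against HUMO (with the unrounded x, y): √((x − 29.5)²+(y − 70.3)²) = 73.23 ≈ 73.25 km. ✓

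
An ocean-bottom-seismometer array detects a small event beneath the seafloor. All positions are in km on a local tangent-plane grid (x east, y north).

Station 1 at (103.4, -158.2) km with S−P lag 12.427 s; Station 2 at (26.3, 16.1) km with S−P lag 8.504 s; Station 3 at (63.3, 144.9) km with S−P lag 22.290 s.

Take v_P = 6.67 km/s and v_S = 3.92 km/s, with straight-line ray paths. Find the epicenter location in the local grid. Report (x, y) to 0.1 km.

Distance from S−P lag: d = Δt · v_P v_S / (v_P − v_S) = Δt · (6.67·3.92)/(6.67−3.92) ≈ 9.5078·Δt.
So d_Station 1 = 118.15, d_Station 2 = 80.85, d_Station 3 = 211.93 km.
Circle about each station: (x − 103.4)² + (y + 158.2)² = 118.15²; (x − 26.3)² + (y − 16.1)² = 80.85²; (x − 63.3)² + (y − 144.9)² = 211.93².
Subtracting pairs of circle equations eliminates x²+y² and gives linear equations (the radical axes):
-154.2 x + 348.6 y = -27345.20
-80.2 x + 606.2 y = -41670.80
Solving the 2×2 system: x ≈ 31.3, y ≈ -64.6 km.

31.3 km east, -64.6 km north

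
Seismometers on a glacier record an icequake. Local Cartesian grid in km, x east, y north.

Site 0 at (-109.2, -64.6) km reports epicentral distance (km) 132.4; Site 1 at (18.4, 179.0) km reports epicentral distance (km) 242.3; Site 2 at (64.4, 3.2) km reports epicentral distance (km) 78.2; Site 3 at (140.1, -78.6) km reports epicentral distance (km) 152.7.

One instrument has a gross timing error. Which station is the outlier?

Solve using three stations at a time. Using Site 0, Site 1, Site 2 (subtract circle equations pairwise → linear system) gives (x, y) ≈ (23.2, -63.3).
Distances from that point to each station vs reported:
  Site 0: calculated 132.4 vs reported 132.4 → residual 0.0 km
  Site 1: calculated 242.3 vs reported 242.3 → residual 0.0 km
  Site 2: calculated 78.2 vs reported 78.2 → residual 0.0 km
  Site 3: calculated 117.9 vs reported 152.7 → residual 34.8 km
Site 0, Site 1, Site 2 are mutually consistent (residuals ≈ 0); Site 3 is off by 34.8 km.

Site 3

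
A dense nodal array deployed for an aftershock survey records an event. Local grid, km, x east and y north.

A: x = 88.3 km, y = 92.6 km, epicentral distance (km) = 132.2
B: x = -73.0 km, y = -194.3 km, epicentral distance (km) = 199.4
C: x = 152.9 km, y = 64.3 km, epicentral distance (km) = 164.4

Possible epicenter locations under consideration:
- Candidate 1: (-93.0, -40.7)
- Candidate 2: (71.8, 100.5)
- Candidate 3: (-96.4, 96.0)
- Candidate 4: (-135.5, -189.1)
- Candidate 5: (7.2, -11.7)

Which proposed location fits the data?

Candidate 5

For each candidate, compare |candidate − station| to the reported distance:
Candidate 1: residuals A 92.8, B 44.5, C 103.0 → max 103.0 km
Candidate 2: residuals A 113.9, B 129.0, C 75.6 → max 129.0 km
Candidate 3: residuals A 52.5, B 91.8, C 86.9 → max 91.8 km
Candidate 4: residuals A 227.6, B 136.7, C 219.5 → max 227.6 km
Candidate 5: residuals A 0.1, B 0.0, C 0.1 → max 0.1 km
Only Candidate 5 has all residuals ≈ 0.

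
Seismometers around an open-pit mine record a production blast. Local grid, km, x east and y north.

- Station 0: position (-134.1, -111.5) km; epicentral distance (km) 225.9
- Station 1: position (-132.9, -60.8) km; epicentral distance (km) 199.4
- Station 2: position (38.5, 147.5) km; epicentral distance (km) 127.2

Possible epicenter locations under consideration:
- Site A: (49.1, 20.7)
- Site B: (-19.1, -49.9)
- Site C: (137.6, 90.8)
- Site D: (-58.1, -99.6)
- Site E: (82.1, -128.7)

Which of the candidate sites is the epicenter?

For each candidate, compare |candidate − station| to the reported distance:
Site A: residuals Station 0 0.0, Station 1 0.0, Station 2 0.0 → max 0.0 km
Site B: residuals Station 0 95.4, Station 1 85.1, Station 2 78.4 → max 95.4 km
Site C: residuals Station 0 112.8, Station 1 110.7, Station 2 13.0 → max 112.8 km
Site D: residuals Station 0 149.0, Station 1 115.1, Station 2 138.1 → max 149.0 km
Site E: residuals Station 0 9.0, Station 1 26.1, Station 2 152.4 → max 152.4 km
Only Site A has all residuals ≈ 0.

Site A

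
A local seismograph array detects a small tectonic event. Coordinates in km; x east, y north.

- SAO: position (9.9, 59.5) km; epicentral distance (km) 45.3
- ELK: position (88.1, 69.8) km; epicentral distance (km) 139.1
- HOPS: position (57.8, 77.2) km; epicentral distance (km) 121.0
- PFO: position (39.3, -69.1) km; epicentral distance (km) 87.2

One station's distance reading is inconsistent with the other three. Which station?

SAO

Solve using three stations at a time. Using ELK, HOPS, PFO (subtract circle equations pairwise → linear system) gives (x, y) ≈ (-25.3, -10.7).
Distances from that point to each station vs reported:
  SAO: calculated 78.5 vs reported 45.3 → residual 33.2 km
  ELK: calculated 139.0 vs reported 139.1 → residual 0.1 km
  HOPS: calculated 120.9 vs reported 121.0 → residual 0.1 km
  PFO: calculated 87.1 vs reported 87.2 → residual 0.1 km
ELK, HOPS, PFO are mutually consistent (residuals ≈ 0); SAO is off by 33.2 km.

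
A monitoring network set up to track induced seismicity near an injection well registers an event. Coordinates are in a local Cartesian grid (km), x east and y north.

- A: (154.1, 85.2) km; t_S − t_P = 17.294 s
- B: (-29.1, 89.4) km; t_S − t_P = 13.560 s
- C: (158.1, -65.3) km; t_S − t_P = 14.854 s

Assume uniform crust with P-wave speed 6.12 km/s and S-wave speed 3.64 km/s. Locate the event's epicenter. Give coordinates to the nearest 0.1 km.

(34.8, -14.3)

Distance from S−P lag: d = Δt · v_P v_S / (v_P − v_S) = Δt · (6.12·3.64)/(6.12−3.64) ≈ 8.9826·Δt.
So d_A = 155.34, d_B = 121.80, d_C = 133.43 km.
Circle about each station: (x − 154.1)² + (y − 85.2)² = 155.34²; (x + 29.1)² + (y − 89.4)² = 121.80²; (x − 158.1)² + (y + 65.3)² = 133.43².
Subtracting pairs of circle equations eliminates x²+y² and gives linear equations (the radical axes):
-366.4 x + 8.4 y = -12871.40
8.0 x − 301.0 y = 4580.80
Solving the 2×2 system: x ≈ 34.8, y ≈ -14.3 km.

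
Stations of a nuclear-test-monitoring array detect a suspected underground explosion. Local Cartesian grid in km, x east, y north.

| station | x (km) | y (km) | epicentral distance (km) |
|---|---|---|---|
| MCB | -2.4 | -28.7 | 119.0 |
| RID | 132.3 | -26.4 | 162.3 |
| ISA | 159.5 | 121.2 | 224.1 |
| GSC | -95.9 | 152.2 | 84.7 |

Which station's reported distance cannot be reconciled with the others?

Solve using three stations at a time. Using MCB, ISA, GSC (subtract circle equations pairwise → linear system) gives (x, y) ≈ (-59.9, 75.5).
Distances from that point to each station vs reported:
  MCB: calculated 119.0 vs reported 119.0 → residual 0.0 km
  RID: calculated 217.5 vs reported 162.3 → residual 55.2 km
  ISA: calculated 224.1 vs reported 224.1 → residual 0.0 km
  GSC: calculated 84.7 vs reported 84.7 → residual 0.0 km
MCB, ISA, GSC are mutually consistent (residuals ≈ 0); RID is off by 55.2 km.

RID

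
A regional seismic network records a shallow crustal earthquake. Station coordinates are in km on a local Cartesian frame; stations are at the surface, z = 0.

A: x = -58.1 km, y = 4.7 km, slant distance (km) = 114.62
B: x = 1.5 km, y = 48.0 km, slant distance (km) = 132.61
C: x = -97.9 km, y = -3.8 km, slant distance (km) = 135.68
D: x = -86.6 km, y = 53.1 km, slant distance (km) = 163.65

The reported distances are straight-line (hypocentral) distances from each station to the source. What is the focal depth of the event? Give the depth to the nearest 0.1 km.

64.6 km

Each station gives a sphere (x−x_i)² + (y−y_i)² + z² = d_i² (stations at z=0).
Subtracting the A sphere from B and C: z² cancels, leaving linear equations in x and y:
119.2 x + 86.6 y = -5539.12
-79.6 x − 17.0 y = 929.83
Solving: x ≈ 2.803, y ≈ -67.820 km (keep extra digits for the depth step; rounded: 2.8, -67.8).
Then from the A sphere: z² = 114.62² − (x + 58.1)² − (y − 4.7)² with x = 2.803, y = -67.820, so z ≈ 64.571 ≈ 64.6 km.
Check against D (with the unrounded solution): distance 163.66 ≈ 163.65 km. ✓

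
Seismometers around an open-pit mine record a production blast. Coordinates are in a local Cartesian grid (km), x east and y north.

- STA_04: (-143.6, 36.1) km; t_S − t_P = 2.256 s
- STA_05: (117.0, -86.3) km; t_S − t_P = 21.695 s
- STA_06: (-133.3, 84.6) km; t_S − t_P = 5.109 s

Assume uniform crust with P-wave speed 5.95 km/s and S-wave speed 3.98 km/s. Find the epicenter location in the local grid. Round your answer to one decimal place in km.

Distance from S−P lag: d = Δt · v_P v_S / (v_P − v_S) = Δt · (5.95·3.98)/(5.95−3.98) ≈ 12.0208·Δt.
So d_STA_04 = 27.12, d_STA_05 = 260.79, d_STA_06 = 61.41 km.
Circle about each station: (x + 143.6)² + (y − 36.1)² = 27.12²; (x − 117.0)² + (y + 86.3)² = 260.79²; (x + 133.3)² + (y − 84.6)² = 61.41².
Subtracting pairs of circle equations eliminates x²+y² and gives linear equations (the radical axes):
521.2 x − 244.8 y = -68063.41
20.6 x + 97.0 y = -33.81
Solving the 2×2 system: x ≈ -118.9, y ≈ 24.9 km.
Check against STA_04 (with the unrounded x, y): √((x + 143.6)²+(y − 36.1)²) = 27.13 ≈ 27.12 km. ✓

x ≈ -118.9 km, y ≈ 24.9 km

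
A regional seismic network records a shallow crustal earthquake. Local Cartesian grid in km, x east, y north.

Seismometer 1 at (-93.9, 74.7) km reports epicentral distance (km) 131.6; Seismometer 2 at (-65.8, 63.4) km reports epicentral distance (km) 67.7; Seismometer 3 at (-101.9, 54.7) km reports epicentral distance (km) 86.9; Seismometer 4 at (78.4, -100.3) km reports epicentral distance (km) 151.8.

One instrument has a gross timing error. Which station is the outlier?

Solve using three stations at a time. Using Seismometer 2, Seismometer 3, Seismometer 4 (subtract circle equations pairwise → linear system) gives (x, y) ≈ (-30.0, 6.0).
Distances from that point to each station vs reported:
  Seismometer 1: calculated 93.9 vs reported 131.6 → residual 37.7 km
  Seismometer 2: calculated 67.7 vs reported 67.7 → residual 0.0 km
  Seismometer 3: calculated 86.9 vs reported 86.9 → residual 0.0 km
  Seismometer 4: calculated 151.8 vs reported 151.8 → residual 0.0 km
Seismometer 2, Seismometer 3, Seismometer 4 are mutually consistent (residuals ≈ 0); Seismometer 1 is off by 37.7 km.

Seismometer 1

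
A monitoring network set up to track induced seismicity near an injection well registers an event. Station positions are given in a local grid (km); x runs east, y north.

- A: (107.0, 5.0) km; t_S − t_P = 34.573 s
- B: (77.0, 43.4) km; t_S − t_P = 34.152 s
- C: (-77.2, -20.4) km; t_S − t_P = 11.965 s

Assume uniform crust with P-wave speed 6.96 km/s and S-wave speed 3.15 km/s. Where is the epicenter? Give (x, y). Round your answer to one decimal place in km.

Distance from S−P lag: d = Δt · v_P v_S / (v_P − v_S) = Δt · (6.96·3.15)/(6.96−3.15) ≈ 5.7543·Δt.
So d_A = 198.94, d_B = 196.52, d_C = 68.85 km.
Circle about each station: (x − 107.0)² + (y − 5.0)² = 198.94²; (x − 77.0)² + (y − 43.4)² = 196.52²; (x + 77.2)² + (y + 20.4)² = 68.85².
Subtracting pairs of circle equations eliminates x²+y² and gives linear equations (the radical axes):
-60.0 x + 76.8 y = -2704.43
-368.4 x − 50.8 y = 29738.80
Solving the 2×2 system: x ≈ -68.5, y ≈ -88.7 km.

x ≈ -68.5 km, y ≈ -88.7 km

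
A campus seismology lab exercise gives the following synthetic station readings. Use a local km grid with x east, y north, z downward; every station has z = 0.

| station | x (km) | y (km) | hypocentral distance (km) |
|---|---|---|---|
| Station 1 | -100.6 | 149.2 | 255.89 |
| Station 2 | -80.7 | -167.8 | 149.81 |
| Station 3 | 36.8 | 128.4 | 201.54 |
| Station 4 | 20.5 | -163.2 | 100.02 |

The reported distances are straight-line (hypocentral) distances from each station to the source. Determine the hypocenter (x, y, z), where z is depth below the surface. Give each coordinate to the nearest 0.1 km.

Each station gives a sphere (x−x_i)² + (y−y_i)² + z² = d_i² (stations at z=0).
Subtracting the Station 1 sphere from Station 2 and Station 3: z² cancels, leaving linear equations in x and y:
39.8 x − 634.0 y = 45324.99
274.8 x − 41.6 y = 10321.12
Solving: x ≈ 26.993, y ≈ -69.796 km (keep extra digits for the depth step; rounded: 27.0, -69.8).
Then from the Station 1 sphere: z² = 255.89² − (x + 100.6)² − (y − 149.2)² with x = 26.993, y = -69.796, so z ≈ 35.220 ≈ 35.2 km.

x ≈ 27.0 km, y ≈ -69.8 km, depth ≈ 35.2 km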